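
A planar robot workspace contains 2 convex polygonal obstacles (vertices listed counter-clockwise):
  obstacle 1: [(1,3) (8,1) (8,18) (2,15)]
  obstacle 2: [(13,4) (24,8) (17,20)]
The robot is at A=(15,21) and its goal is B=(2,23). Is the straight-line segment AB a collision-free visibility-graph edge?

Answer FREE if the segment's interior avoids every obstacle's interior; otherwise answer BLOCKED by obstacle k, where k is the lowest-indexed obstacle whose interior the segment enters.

FREE

Obstacle 1 [(1,3) (8,1) (8,18) (2,15)]:
  edge (1,3)–(8,1): clear
  edge (8,1)–(8,18): clear
  edge (8,18)–(2,15): clear
  edge (2,15)–(1,3): clear
  midpoint (17/2,22) outside
  → clear
Obstacle 2 [(13,4) (24,8) (17,20)]:
  edge (13,4)–(24,8): clear
  edge (24,8)–(17,20): clear
  edge (17,20)–(13,4): clear
  midpoint (17/2,22) outside
  → clear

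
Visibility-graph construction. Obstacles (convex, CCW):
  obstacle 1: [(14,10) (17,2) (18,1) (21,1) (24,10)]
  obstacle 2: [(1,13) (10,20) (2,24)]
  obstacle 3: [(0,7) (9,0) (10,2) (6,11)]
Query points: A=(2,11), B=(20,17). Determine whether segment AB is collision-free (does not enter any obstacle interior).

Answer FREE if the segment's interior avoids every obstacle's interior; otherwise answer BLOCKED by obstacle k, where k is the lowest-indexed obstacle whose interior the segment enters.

Obstacle 1 [(14,10) (17,2) (18,1) (21,1) (24,10)]:
  edge (14,10)–(17,2): clear
  edge (17,2)–(18,1): clear
  edge (18,1)–(21,1): clear
  edge (21,1)–(24,10): clear
  edge (24,10)–(14,10): clear
  midpoint (11,14) outside
  → clear
Obstacle 2 [(1,13) (10,20) (2,24)]:
  edge (1,13)–(10,20): clear
  edge (10,20)–(2,24): clear
  edge (2,24)–(1,13): clear
  midpoint (11,14) outside
  → clear
Obstacle 3 [(0,7) (9,0) (10,2) (6,11)]:
  edge (0,7)–(9,0): clear
  edge (9,0)–(10,2): clear
  edge (10,2)–(6,11): clear
  edge (6,11)–(0,7): clear
  midpoint (11,14) outside
  → clear

FREE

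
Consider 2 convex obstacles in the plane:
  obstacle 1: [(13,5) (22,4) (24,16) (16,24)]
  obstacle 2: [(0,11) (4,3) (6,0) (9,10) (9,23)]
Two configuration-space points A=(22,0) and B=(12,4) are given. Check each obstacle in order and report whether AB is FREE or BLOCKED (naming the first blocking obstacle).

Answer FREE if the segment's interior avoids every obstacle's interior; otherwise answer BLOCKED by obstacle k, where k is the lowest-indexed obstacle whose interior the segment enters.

Obstacle 1 [(13,5) (22,4) (24,16) (16,24)]:
  edge (13,5)–(22,4): clear
  edge (22,4)–(24,16): clear
  edge (24,16)–(16,24): clear
  edge (16,24)–(13,5): clear
  midpoint (17,2) outside
  → clear
Obstacle 2 [(0,11) (4,3) (6,0) (9,10) (9,23)]:
  edge (0,11)–(4,3): clear
  edge (4,3)–(6,0): clear
  edge (6,0)–(9,10): clear
  edge (9,10)–(9,23): clear
  edge (9,23)–(0,11): clear
  midpoint (17,2) outside
  → clear

FREE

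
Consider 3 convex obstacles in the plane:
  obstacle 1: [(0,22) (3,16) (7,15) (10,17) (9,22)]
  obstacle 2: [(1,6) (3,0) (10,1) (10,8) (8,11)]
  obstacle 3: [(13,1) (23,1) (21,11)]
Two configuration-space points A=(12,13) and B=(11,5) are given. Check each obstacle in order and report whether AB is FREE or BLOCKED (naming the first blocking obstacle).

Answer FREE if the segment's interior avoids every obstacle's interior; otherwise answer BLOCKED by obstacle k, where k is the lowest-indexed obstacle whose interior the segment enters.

Obstacle 1 [(0,22) (3,16) (7,15) (10,17) (9,22)]:
  edge (0,22)–(3,16): clear
  edge (3,16)–(7,15): clear
  edge (7,15)–(10,17): clear
  edge (10,17)–(9,22): clear
  edge (9,22)–(0,22): clear
  midpoint (23/2,9) outside
  → clear
Obstacle 2 [(1,6) (3,0) (10,1) (10,8) (8,11)]:
  edge (1,6)–(3,0): clear
  edge (3,0)–(10,1): clear
  edge (10,1)–(10,8): clear
  edge (10,8)–(8,11): clear
  edge (8,11)–(1,6): clear
  midpoint (23/2,9) outside
  → clear
Obstacle 3 [(13,1) (23,1) (21,11)]:
  edge (13,1)–(23,1): clear
  edge (23,1)–(21,11): clear
  edge (21,11)–(13,1): clear
  midpoint (23/2,9) outside
  → clear

FREE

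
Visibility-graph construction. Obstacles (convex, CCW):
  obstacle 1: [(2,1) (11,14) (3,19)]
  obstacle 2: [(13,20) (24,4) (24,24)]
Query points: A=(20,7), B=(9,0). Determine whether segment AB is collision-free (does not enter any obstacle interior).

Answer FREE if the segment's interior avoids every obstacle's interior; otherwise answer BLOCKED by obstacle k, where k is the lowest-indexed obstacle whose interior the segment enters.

Obstacle 1 [(2,1) (11,14) (3,19)]:
  edge (2,1)–(11,14): clear
  edge (11,14)–(3,19): clear
  edge (3,19)–(2,1): clear
  midpoint (29/2,7/2) outside
  → clear
Obstacle 2 [(13,20) (24,4) (24,24)]:
  edge (13,20)–(24,4): clear
  edge (24,4)–(24,24): clear
  edge (24,24)–(13,20): clear
  midpoint (29/2,7/2) outside
  → clear

FREE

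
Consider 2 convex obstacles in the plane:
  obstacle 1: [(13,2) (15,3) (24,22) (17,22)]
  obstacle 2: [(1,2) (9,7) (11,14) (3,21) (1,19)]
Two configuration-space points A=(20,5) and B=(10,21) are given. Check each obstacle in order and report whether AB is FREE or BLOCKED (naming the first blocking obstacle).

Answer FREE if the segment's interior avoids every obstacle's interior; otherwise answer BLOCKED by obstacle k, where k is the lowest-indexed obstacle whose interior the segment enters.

BLOCKED by obstacle 1

Obstacle 1 [(13,2) (15,3) (24,22) (17,22)]:
  edge (13,2)–(15,3): clear
  edge (15,3)–(24,22): crosses AB
  edge (24,22)–(17,22): clear
  edge (17,22)–(13,2): crosses AB
  → BLOCKED
Obstacle 2 [(1,2) (9,7) (11,14) (3,21) (1,19)]:
  edge (1,2)–(9,7): clear
  edge (9,7)–(11,14): clear
  edge (11,14)–(3,21): clear
  edge (3,21)–(1,19): clear
  edge (1,19)–(1,2): clear
  midpoint (15,13) outside
  → clear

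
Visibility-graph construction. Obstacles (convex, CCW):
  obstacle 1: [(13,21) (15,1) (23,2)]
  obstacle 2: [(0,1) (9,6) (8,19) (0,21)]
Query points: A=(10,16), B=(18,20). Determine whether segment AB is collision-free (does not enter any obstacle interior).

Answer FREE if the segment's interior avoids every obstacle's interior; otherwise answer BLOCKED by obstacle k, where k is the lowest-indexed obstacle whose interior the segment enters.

BLOCKED by obstacle 1

Obstacle 1 [(13,21) (15,1) (23,2)]:
  edge (13,21)–(15,1): crosses AB
  edge (15,1)–(23,2): clear
  edge (23,2)–(13,21): crosses AB
  → BLOCKED
Obstacle 2 [(0,1) (9,6) (8,19) (0,21)]:
  edge (0,1)–(9,6): clear
  edge (9,6)–(8,19): clear
  edge (8,19)–(0,21): clear
  edge (0,21)–(0,1): clear
  midpoint (14,18) outside
  → clear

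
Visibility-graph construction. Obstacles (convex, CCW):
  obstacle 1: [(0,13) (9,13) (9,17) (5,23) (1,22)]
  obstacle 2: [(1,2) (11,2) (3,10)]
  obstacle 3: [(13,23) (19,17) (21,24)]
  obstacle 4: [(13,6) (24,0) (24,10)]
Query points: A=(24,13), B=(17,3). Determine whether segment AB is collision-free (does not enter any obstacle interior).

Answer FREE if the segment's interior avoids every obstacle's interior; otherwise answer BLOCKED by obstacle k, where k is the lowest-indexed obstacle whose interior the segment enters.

BLOCKED by obstacle 4

Obstacle 1 [(0,13) (9,13) (9,17) (5,23) (1,22)]:
  edge (0,13)–(9,13): clear
  edge (9,13)–(9,17): clear
  edge (9,17)–(5,23): clear
  edge (5,23)–(1,22): clear
  edge (1,22)–(0,13): clear
  midpoint (41/2,8) outside
  → clear
Obstacle 2 [(1,2) (11,2) (3,10)]:
  edge (1,2)–(11,2): clear
  edge (11,2)–(3,10): clear
  edge (3,10)–(1,2): clear
  midpoint (41/2,8) outside
  → clear
Obstacle 3 [(13,23) (19,17) (21,24)]:
  edge (13,23)–(19,17): clear
  edge (19,17)–(21,24): clear
  edge (21,24)–(13,23): clear
  midpoint (41/2,8) outside
  → clear
Obstacle 4 [(13,6) (24,0) (24,10)]:
  edge (13,6)–(24,0): crosses AB
  edge (24,0)–(24,10): clear
  edge (24,10)–(13,6): crosses AB
  → BLOCKED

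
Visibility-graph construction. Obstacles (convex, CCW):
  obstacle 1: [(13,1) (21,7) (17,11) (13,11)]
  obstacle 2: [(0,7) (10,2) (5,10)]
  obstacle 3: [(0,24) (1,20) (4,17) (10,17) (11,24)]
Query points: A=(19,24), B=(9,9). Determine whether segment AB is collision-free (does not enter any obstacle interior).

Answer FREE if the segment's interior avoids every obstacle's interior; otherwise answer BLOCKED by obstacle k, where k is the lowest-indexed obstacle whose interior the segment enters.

Obstacle 1 [(13,1) (21,7) (17,11) (13,11)]:
  edge (13,1)–(21,7): clear
  edge (21,7)–(17,11): clear
  edge (17,11)–(13,11): clear
  edge (13,11)–(13,1): clear
  midpoint (14,33/2) outside
  → clear
Obstacle 2 [(0,7) (10,2) (5,10)]:
  edge (0,7)–(10,2): clear
  edge (10,2)–(5,10): clear
  edge (5,10)–(0,7): clear
  midpoint (14,33/2) outside
  → clear
Obstacle 3 [(0,24) (1,20) (4,17) (10,17) (11,24)]:
  edge (0,24)–(1,20): clear
  edge (1,20)–(4,17): clear
  edge (4,17)–(10,17): clear
  edge (10,17)–(11,24): clear
  edge (11,24)–(0,24): clear
  midpoint (14,33/2) outside
  → clear

FREE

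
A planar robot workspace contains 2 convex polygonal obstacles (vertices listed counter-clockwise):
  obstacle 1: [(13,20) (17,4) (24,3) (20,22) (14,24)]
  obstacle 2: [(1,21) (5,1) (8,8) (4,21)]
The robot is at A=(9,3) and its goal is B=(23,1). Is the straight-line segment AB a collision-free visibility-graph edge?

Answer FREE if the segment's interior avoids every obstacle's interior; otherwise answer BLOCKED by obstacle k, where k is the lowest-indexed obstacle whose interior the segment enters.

Obstacle 1 [(13,20) (17,4) (24,3) (20,22) (14,24)]:
  edge (13,20)–(17,4): clear
  edge (17,4)–(24,3): clear
  edge (24,3)–(20,22): clear
  edge (20,22)–(14,24): clear
  edge (14,24)–(13,20): clear
  midpoint (16,2) outside
  → clear
Obstacle 2 [(1,21) (5,1) (8,8) (4,21)]:
  edge (1,21)–(5,1): clear
  edge (5,1)–(8,8): clear
  edge (8,8)–(4,21): clear
  edge (4,21)–(1,21): clear
  midpoint (16,2) outside
  → clear

FREE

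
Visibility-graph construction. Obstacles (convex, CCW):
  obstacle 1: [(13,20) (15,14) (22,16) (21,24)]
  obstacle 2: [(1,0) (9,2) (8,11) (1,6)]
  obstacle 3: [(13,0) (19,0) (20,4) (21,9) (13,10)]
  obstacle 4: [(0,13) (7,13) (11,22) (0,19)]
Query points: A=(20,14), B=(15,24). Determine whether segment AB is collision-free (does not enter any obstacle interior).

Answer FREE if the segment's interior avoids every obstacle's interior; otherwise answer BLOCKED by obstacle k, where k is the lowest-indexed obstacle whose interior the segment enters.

BLOCKED by obstacle 1

Obstacle 1 [(13,20) (15,14) (22,16) (21,24)]:
  edge (13,20)–(15,14): clear
  edge (15,14)–(22,16): crosses AB
  edge (22,16)–(21,24): clear
  edge (21,24)–(13,20): crosses AB
  → BLOCKED
Obstacle 2 [(1,0) (9,2) (8,11) (1,6)]:
  edge (1,0)–(9,2): clear
  edge (9,2)–(8,11): clear
  edge (8,11)–(1,6): clear
  edge (1,6)–(1,0): clear
  midpoint (35/2,19) outside
  → clear
Obstacle 3 [(13,0) (19,0) (20,4) (21,9) (13,10)]:
  edge (13,0)–(19,0): clear
  edge (19,0)–(20,4): clear
  edge (20,4)–(21,9): clear
  edge (21,9)–(13,10): clear
  edge (13,10)–(13,0): clear
  midpoint (35/2,19) outside
  → clear
Obstacle 4 [(0,13) (7,13) (11,22) (0,19)]:
  edge (0,13)–(7,13): clear
  edge (7,13)–(11,22): clear
  edge (11,22)–(0,19): clear
  edge (0,19)–(0,13): clear
  midpoint (35/2,19) outside
  → clear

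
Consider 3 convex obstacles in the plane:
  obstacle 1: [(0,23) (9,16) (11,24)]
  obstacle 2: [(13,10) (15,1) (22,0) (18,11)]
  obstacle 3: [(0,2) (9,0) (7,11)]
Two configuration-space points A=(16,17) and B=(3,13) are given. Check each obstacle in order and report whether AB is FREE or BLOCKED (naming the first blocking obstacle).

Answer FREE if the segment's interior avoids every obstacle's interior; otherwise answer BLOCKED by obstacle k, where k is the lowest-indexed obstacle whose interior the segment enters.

FREE

Obstacle 1 [(0,23) (9,16) (11,24)]:
  edge (0,23)–(9,16): clear
  edge (9,16)–(11,24): clear
  edge (11,24)–(0,23): clear
  midpoint (19/2,15) outside
  → clear
Obstacle 2 [(13,10) (15,1) (22,0) (18,11)]:
  edge (13,10)–(15,1): clear
  edge (15,1)–(22,0): clear
  edge (22,0)–(18,11): clear
  edge (18,11)–(13,10): clear
  midpoint (19/2,15) outside
  → clear
Obstacle 3 [(0,2) (9,0) (7,11)]:
  edge (0,2)–(9,0): clear
  edge (9,0)–(7,11): clear
  edge (7,11)–(0,2): clear
  midpoint (19/2,15) outside
  → clear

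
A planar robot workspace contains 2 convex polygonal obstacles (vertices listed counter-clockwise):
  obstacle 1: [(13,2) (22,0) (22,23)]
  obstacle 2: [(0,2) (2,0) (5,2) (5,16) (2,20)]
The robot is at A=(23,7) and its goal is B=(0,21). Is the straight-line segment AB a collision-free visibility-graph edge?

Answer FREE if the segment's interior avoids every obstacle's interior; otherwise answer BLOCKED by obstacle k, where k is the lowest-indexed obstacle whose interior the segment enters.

BLOCKED by obstacle 1

Obstacle 1 [(13,2) (22,0) (22,23)]:
  edge (13,2)–(22,0): clear
  edge (22,0)–(22,23): crosses AB
  edge (22,23)–(13,2): crosses AB
  → BLOCKED
Obstacle 2 [(0,2) (2,0) (5,2) (5,16) (2,20)]:
  edge (0,2)–(2,0): clear
  edge (2,0)–(5,2): clear
  edge (5,2)–(5,16): clear
  edge (5,16)–(2,20): crosses AB
  edge (2,20)–(0,2): crosses AB
  → BLOCKED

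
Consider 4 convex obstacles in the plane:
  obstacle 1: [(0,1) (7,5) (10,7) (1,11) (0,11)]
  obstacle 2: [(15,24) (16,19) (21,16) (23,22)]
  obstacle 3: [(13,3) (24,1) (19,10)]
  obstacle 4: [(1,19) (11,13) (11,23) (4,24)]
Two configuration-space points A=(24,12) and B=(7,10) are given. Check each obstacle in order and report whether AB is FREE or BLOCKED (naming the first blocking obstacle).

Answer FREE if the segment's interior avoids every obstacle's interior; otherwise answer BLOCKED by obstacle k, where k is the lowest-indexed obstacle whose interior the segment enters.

FREE

Obstacle 1 [(0,1) (7,5) (10,7) (1,11) (0,11)]:
  edge (0,1)–(7,5): clear
  edge (7,5)–(10,7): clear
  edge (10,7)–(1,11): clear
  edge (1,11)–(0,11): clear
  edge (0,11)–(0,1): clear
  midpoint (31/2,11) outside
  → clear
Obstacle 2 [(15,24) (16,19) (21,16) (23,22)]:
  edge (15,24)–(16,19): clear
  edge (16,19)–(21,16): clear
  edge (21,16)–(23,22): clear
  edge (23,22)–(15,24): clear
  midpoint (31/2,11) outside
  → clear
Obstacle 3 [(13,3) (24,1) (19,10)]:
  edge (13,3)–(24,1): clear
  edge (24,1)–(19,10): clear
  edge (19,10)–(13,3): clear
  midpoint (31/2,11) outside
  → clear
Obstacle 4 [(1,19) (11,13) (11,23) (4,24)]:
  edge (1,19)–(11,13): clear
  edge (11,13)–(11,23): clear
  edge (11,23)–(4,24): clear
  edge (4,24)–(1,19): clear
  midpoint (31/2,11) outside
  → clear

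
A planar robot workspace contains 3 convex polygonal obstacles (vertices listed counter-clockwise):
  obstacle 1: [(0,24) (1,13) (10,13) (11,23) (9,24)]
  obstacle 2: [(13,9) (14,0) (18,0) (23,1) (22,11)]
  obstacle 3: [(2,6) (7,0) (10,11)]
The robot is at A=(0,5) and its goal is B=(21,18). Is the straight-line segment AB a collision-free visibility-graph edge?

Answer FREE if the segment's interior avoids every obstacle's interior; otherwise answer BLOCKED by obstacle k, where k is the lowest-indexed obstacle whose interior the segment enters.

FREE

Obstacle 1 [(0,24) (1,13) (10,13) (11,23) (9,24)]:
  edge (0,24)–(1,13): clear
  edge (1,13)–(10,13): clear
  edge (10,13)–(11,23): clear
  edge (11,23)–(9,24): clear
  edge (9,24)–(0,24): clear
  midpoint (21/2,23/2) outside
  → clear
Obstacle 2 [(13,9) (14,0) (18,0) (23,1) (22,11)]:
  edge (13,9)–(14,0): clear
  edge (14,0)–(18,0): clear
  edge (18,0)–(23,1): clear
  edge (23,1)–(22,11): clear
  edge (22,11)–(13,9): clear
  midpoint (21/2,23/2) outside
  → clear
Obstacle 3 [(2,6) (7,0) (10,11)]:
  edge (2,6)–(7,0): clear
  edge (7,0)–(10,11): clear
  edge (10,11)–(2,6): clear
  midpoint (21/2,23/2) outside
  → clear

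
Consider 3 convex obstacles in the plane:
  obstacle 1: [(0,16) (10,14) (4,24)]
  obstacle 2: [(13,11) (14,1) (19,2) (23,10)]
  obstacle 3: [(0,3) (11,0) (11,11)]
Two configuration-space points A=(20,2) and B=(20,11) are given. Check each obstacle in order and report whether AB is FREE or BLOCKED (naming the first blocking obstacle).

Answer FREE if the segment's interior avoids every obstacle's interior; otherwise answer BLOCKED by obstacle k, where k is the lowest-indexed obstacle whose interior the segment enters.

BLOCKED by obstacle 2

Obstacle 1 [(0,16) (10,14) (4,24)]:
  edge (0,16)–(10,14): clear
  edge (10,14)–(4,24): clear
  edge (4,24)–(0,16): clear
  midpoint (20,13/2) outside
  → clear
Obstacle 2 [(13,11) (14,1) (19,2) (23,10)]:
  edge (13,11)–(14,1): clear
  edge (14,1)–(19,2): clear
  edge (19,2)–(23,10): crosses AB
  edge (23,10)–(13,11): crosses AB
  → BLOCKED
Obstacle 3 [(0,3) (11,0) (11,11)]:
  edge (0,3)–(11,0): clear
  edge (11,0)–(11,11): clear
  edge (11,11)–(0,3): clear
  midpoint (20,13/2) outside
  → clear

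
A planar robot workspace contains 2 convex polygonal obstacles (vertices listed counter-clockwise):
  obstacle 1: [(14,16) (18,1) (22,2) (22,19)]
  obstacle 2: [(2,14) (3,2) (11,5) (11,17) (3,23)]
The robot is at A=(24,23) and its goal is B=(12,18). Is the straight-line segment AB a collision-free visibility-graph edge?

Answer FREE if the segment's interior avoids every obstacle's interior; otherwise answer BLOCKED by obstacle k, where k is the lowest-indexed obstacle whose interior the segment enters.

Obstacle 1 [(14,16) (18,1) (22,2) (22,19)]:
  edge (14,16)–(18,1): clear
  edge (18,1)–(22,2): clear
  edge (22,2)–(22,19): clear
  edge (22,19)–(14,16): clear
  midpoint (18,41/2) outside
  → clear
Obstacle 2 [(2,14) (3,2) (11,5) (11,17) (3,23)]:
  edge (2,14)–(3,2): clear
  edge (3,2)–(11,5): clear
  edge (11,5)–(11,17): clear
  edge (11,17)–(3,23): clear
  edge (3,23)–(2,14): clear
  midpoint (18,41/2) outside
  → clear

FREE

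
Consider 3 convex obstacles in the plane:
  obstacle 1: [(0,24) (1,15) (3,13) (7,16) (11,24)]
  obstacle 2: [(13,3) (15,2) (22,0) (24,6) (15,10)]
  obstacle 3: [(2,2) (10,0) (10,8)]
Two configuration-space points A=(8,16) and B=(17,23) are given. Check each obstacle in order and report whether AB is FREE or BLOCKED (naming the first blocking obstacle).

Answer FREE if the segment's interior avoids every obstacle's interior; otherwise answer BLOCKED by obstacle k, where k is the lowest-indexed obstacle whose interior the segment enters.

Obstacle 1 [(0,24) (1,15) (3,13) (7,16) (11,24)]:
  edge (0,24)–(1,15): clear
  edge (1,15)–(3,13): clear
  edge (3,13)–(7,16): clear
  edge (7,16)–(11,24): clear
  edge (11,24)–(0,24): clear
  midpoint (25/2,39/2) outside
  → clear
Obstacle 2 [(13,3) (15,2) (22,0) (24,6) (15,10)]:
  edge (13,3)–(15,2): clear
  edge (15,2)–(22,0): clear
  edge (22,0)–(24,6): clear
  edge (24,6)–(15,10): clear
  edge (15,10)–(13,3): clear
  midpoint (25/2,39/2) outside
  → clear
Obstacle 3 [(2,2) (10,0) (10,8)]:
  edge (2,2)–(10,0): clear
  edge (10,0)–(10,8): clear
  edge (10,8)–(2,2): clear
  midpoint (25/2,39/2) outside
  → clear

FREE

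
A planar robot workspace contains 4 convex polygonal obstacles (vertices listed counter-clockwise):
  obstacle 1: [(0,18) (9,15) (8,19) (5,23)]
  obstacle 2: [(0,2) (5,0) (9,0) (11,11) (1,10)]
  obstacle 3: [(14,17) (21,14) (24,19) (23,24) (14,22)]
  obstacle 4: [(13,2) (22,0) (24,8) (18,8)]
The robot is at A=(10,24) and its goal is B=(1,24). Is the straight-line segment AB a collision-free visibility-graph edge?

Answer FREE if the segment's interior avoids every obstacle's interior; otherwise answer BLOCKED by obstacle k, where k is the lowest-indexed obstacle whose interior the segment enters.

FREE

Obstacle 1 [(0,18) (9,15) (8,19) (5,23)]:
  edge (0,18)–(9,15): clear
  edge (9,15)–(8,19): clear
  edge (8,19)–(5,23): clear
  edge (5,23)–(0,18): clear
  midpoint (11/2,24) outside
  → clear
Obstacle 2 [(0,2) (5,0) (9,0) (11,11) (1,10)]:
  edge (0,2)–(5,0): clear
  edge (5,0)–(9,0): clear
  edge (9,0)–(11,11): clear
  edge (11,11)–(1,10): clear
  edge (1,10)–(0,2): clear
  midpoint (11/2,24) outside
  → clear
Obstacle 3 [(14,17) (21,14) (24,19) (23,24) (14,22)]:
  edge (14,17)–(21,14): clear
  edge (21,14)–(24,19): clear
  edge (24,19)–(23,24): clear
  edge (23,24)–(14,22): clear
  edge (14,22)–(14,17): clear
  midpoint (11/2,24) outside
  → clear
Obstacle 4 [(13,2) (22,0) (24,8) (18,8)]:
  edge (13,2)–(22,0): clear
  edge (22,0)–(24,8): clear
  edge (24,8)–(18,8): clear
  edge (18,8)–(13,2): clear
  midpoint (11/2,24) outside
  → clear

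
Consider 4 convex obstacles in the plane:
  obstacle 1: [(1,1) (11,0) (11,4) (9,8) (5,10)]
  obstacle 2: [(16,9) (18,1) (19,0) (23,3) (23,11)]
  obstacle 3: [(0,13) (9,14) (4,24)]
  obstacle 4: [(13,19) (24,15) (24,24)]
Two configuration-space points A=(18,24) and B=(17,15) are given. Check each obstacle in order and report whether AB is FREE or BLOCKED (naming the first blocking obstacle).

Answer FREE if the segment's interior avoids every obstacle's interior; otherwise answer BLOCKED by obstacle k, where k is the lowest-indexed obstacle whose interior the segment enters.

BLOCKED by obstacle 4

Obstacle 1 [(1,1) (11,0) (11,4) (9,8) (5,10)]:
  edge (1,1)–(11,0): clear
  edge (11,0)–(11,4): clear
  edge (11,4)–(9,8): clear
  edge (9,8)–(5,10): clear
  edge (5,10)–(1,1): clear
  midpoint (35/2,39/2) outside
  → clear
Obstacle 2 [(16,9) (18,1) (19,0) (23,3) (23,11)]:
  edge (16,9)–(18,1): clear
  edge (18,1)–(19,0): clear
  edge (19,0)–(23,3): clear
  edge (23,3)–(23,11): clear
  edge (23,11)–(16,9): clear
  midpoint (35/2,39/2) outside
  → clear
Obstacle 3 [(0,13) (9,14) (4,24)]:
  edge (0,13)–(9,14): clear
  edge (9,14)–(4,24): clear
  edge (4,24)–(0,13): clear
  midpoint (35/2,39/2) outside
  → clear
Obstacle 4 [(13,19) (24,15) (24,24)]:
  edge (13,19)–(24,15): crosses AB
  edge (24,15)–(24,24): clear
  edge (24,24)–(13,19): crosses AB
  → BLOCKED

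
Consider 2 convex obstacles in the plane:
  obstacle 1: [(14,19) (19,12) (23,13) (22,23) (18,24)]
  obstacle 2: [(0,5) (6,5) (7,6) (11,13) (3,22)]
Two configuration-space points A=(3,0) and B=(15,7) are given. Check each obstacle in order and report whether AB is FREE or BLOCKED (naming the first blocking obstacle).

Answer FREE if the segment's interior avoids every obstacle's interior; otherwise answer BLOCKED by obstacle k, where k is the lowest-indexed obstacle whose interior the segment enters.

Obstacle 1 [(14,19) (19,12) (23,13) (22,23) (18,24)]:
  edge (14,19)–(19,12): clear
  edge (19,12)–(23,13): clear
  edge (23,13)–(22,23): clear
  edge (22,23)–(18,24): clear
  edge (18,24)–(14,19): clear
  midpoint (9,7/2) outside
  → clear
Obstacle 2 [(0,5) (6,5) (7,6) (11,13) (3,22)]:
  edge (0,5)–(6,5): clear
  edge (6,5)–(7,6): clear
  edge (7,6)–(11,13): clear
  edge (11,13)–(3,22): clear
  edge (3,22)–(0,5): clear
  midpoint (9,7/2) outside
  → clear

FREE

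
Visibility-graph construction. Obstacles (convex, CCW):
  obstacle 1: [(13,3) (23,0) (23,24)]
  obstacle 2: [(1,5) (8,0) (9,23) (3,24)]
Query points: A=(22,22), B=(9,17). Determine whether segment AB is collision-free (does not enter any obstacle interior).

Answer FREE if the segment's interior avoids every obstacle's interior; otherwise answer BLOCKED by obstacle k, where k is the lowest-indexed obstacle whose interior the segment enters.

Obstacle 1 [(13,3) (23,0) (23,24)]:
  edge (13,3)–(23,0): clear
  edge (23,0)–(23,24): clear
  edge (23,24)–(13,3): clear
  midpoint (31/2,39/2) outside
  → clear
Obstacle 2 [(1,5) (8,0) (9,23) (3,24)]:
  edge (1,5)–(8,0): clear
  edge (8,0)–(9,23): clear
  edge (9,23)–(3,24): clear
  edge (3,24)–(1,5): clear
  midpoint (31/2,39/2) outside
  → clear

FREE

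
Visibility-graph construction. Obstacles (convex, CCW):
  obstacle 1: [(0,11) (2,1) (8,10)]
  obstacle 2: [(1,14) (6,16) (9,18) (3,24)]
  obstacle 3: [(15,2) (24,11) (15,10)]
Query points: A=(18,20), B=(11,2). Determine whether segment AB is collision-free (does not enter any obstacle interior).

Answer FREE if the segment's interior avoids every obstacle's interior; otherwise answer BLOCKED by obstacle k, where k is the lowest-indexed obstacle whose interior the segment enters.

Obstacle 1 [(0,11) (2,1) (8,10)]:
  edge (0,11)–(2,1): clear
  edge (2,1)–(8,10): clear
  edge (8,10)–(0,11): clear
  midpoint (29/2,11) outside
  → clear
Obstacle 2 [(1,14) (6,16) (9,18) (3,24)]:
  edge (1,14)–(6,16): clear
  edge (6,16)–(9,18): clear
  edge (9,18)–(3,24): clear
  edge (3,24)–(1,14): clear
  midpoint (29/2,11) outside
  → clear
Obstacle 3 [(15,2) (24,11) (15,10)]:
  edge (15,2)–(24,11): clear
  edge (24,11)–(15,10): clear
  edge (15,10)–(15,2): clear
  midpoint (29/2,11) outside
  → clear

FREE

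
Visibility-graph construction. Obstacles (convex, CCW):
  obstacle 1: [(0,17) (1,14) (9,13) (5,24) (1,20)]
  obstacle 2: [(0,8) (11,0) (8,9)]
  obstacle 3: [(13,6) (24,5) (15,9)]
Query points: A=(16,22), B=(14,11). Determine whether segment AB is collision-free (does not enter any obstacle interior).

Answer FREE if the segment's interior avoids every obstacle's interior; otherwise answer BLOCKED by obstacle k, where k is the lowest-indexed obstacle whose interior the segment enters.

FREE

Obstacle 1 [(0,17) (1,14) (9,13) (5,24) (1,20)]:
  edge (0,17)–(1,14): clear
  edge (1,14)–(9,13): clear
  edge (9,13)–(5,24): clear
  edge (5,24)–(1,20): clear
  edge (1,20)–(0,17): clear
  midpoint (15,33/2) outside
  → clear
Obstacle 2 [(0,8) (11,0) (8,9)]:
  edge (0,8)–(11,0): clear
  edge (11,0)–(8,9): clear
  edge (8,9)–(0,8): clear
  midpoint (15,33/2) outside
  → clear
Obstacle 3 [(13,6) (24,5) (15,9)]:
  edge (13,6)–(24,5): clear
  edge (24,5)–(15,9): clear
  edge (15,9)–(13,6): clear
  midpoint (15,33/2) outside
  → clear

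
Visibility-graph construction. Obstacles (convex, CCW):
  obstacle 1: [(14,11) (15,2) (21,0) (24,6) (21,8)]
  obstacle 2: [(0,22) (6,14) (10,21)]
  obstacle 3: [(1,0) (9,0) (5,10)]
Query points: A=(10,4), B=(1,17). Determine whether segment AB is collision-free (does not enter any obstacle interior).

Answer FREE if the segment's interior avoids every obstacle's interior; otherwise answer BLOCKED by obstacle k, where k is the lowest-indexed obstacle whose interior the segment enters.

FREE

Obstacle 1 [(14,11) (15,2) (21,0) (24,6) (21,8)]:
  edge (14,11)–(15,2): clear
  edge (15,2)–(21,0): clear
  edge (21,0)–(24,6): clear
  edge (24,6)–(21,8): clear
  edge (21,8)–(14,11): clear
  midpoint (11/2,21/2) outside
  → clear
Obstacle 2 [(0,22) (6,14) (10,21)]:
  edge (0,22)–(6,14): clear
  edge (6,14)–(10,21): clear
  edge (10,21)–(0,22): clear
  midpoint (11/2,21/2) outside
  → clear
Obstacle 3 [(1,0) (9,0) (5,10)]:
  edge (1,0)–(9,0): clear
  edge (9,0)–(5,10): clear
  edge (5,10)–(1,0): clear
  midpoint (11/2,21/2) outside
  → clear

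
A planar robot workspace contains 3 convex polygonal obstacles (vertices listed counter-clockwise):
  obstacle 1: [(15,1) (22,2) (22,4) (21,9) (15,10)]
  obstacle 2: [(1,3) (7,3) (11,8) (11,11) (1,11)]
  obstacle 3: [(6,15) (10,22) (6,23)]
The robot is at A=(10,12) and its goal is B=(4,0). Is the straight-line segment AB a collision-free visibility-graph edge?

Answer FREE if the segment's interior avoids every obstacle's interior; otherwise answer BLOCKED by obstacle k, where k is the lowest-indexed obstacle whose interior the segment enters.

Obstacle 1 [(15,1) (22,2) (22,4) (21,9) (15,10)]:
  edge (15,1)–(22,2): clear
  edge (22,2)–(22,4): clear
  edge (22,4)–(21,9): clear
  edge (21,9)–(15,10): clear
  edge (15,10)–(15,1): clear
  midpoint (7,6) outside
  → clear
Obstacle 2 [(1,3) (7,3) (11,8) (11,11) (1,11)]:
  edge (1,3)–(7,3): crosses AB
  edge (7,3)–(11,8): clear
  edge (11,8)–(11,11): clear
  edge (11,11)–(1,11): crosses AB
  edge (1,11)–(1,3): clear
  → BLOCKED
Obstacle 3 [(6,15) (10,22) (6,23)]:
  edge (6,15)–(10,22): clear
  edge (10,22)–(6,23): clear
  edge (6,23)–(6,15): clear
  midpoint (7,6) outside
  → clear

BLOCKED by obstacle 2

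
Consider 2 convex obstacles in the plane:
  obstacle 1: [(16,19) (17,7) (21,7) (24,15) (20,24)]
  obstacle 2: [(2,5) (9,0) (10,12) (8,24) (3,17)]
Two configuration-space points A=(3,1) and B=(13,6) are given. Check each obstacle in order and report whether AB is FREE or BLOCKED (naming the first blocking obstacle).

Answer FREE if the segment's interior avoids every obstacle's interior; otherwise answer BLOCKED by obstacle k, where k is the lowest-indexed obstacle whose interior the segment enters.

Obstacle 1 [(16,19) (17,7) (21,7) (24,15) (20,24)]:
  edge (16,19)–(17,7): clear
  edge (17,7)–(21,7): clear
  edge (21,7)–(24,15): clear
  edge (24,15)–(20,24): clear
  edge (20,24)–(16,19): clear
  midpoint (8,7/2) outside
  → clear
Obstacle 2 [(2,5) (9,0) (10,12) (8,24) (3,17)]:
  edge (2,5)–(9,0): crosses AB
  edge (9,0)–(10,12): crosses AB
  edge (10,12)–(8,24): clear
  edge (8,24)–(3,17): clear
  edge (3,17)–(2,5): clear
  → BLOCKED

BLOCKED by obstacle 2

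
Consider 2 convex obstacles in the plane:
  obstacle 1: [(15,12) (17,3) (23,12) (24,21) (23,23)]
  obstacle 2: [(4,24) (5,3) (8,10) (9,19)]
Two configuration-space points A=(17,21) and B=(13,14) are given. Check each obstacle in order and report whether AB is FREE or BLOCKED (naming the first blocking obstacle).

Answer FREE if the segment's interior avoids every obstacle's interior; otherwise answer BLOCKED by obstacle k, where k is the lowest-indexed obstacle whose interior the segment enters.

Obstacle 1 [(15,12) (17,3) (23,12) (24,21) (23,23)]:
  edge (15,12)–(17,3): clear
  edge (17,3)–(23,12): clear
  edge (23,12)–(24,21): clear
  edge (24,21)–(23,23): clear
  edge (23,23)–(15,12): clear
  midpoint (15,35/2) outside
  → clear
Obstacle 2 [(4,24) (5,3) (8,10) (9,19)]:
  edge (4,24)–(5,3): clear
  edge (5,3)–(8,10): clear
  edge (8,10)–(9,19): clear
  edge (9,19)–(4,24): clear
  midpoint (15,35/2) outside
  → clear

FREE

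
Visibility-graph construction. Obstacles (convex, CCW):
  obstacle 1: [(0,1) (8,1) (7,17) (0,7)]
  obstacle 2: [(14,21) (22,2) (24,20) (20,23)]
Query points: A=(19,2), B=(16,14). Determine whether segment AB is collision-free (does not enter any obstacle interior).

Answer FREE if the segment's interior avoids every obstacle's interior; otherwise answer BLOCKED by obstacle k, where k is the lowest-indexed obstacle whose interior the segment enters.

FREE

Obstacle 1 [(0,1) (8,1) (7,17) (0,7)]:
  edge (0,1)–(8,1): clear
  edge (8,1)–(7,17): clear
  edge (7,17)–(0,7): clear
  edge (0,7)–(0,1): clear
  midpoint (35/2,8) outside
  → clear
Obstacle 2 [(14,21) (22,2) (24,20) (20,23)]:
  edge (14,21)–(22,2): clear
  edge (22,2)–(24,20): clear
  edge (24,20)–(20,23): clear
  edge (20,23)–(14,21): clear
  midpoint (35/2,8) outside
  → clear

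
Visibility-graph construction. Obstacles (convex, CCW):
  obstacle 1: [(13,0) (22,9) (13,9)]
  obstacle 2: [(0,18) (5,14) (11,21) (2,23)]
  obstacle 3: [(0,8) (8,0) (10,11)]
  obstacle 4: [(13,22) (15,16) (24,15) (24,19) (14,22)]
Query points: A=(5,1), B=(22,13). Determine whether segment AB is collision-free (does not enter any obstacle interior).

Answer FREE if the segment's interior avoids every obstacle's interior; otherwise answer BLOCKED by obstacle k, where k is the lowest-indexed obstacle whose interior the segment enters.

Obstacle 1 [(13,0) (22,9) (13,9)]:
  edge (13,0)–(22,9): clear
  edge (22,9)–(13,9): crosses AB
  edge (13,9)–(13,0): crosses AB
  → BLOCKED
Obstacle 2 [(0,18) (5,14) (11,21) (2,23)]:
  edge (0,18)–(5,14): clear
  edge (5,14)–(11,21): clear
  edge (11,21)–(2,23): clear
  edge (2,23)–(0,18): clear
  midpoint (27/2,7) outside
  → clear
Obstacle 3 [(0,8) (8,0) (10,11)]:
  edge (0,8)–(8,0): crosses AB
  edge (8,0)–(10,11): crosses AB
  edge (10,11)–(0,8): clear
  → BLOCKED
Obstacle 4 [(13,22) (15,16) (24,15) (24,19) (14,22)]:
  edge (13,22)–(15,16): clear
  edge (15,16)–(24,15): clear
  edge (24,15)–(24,19): clear
  edge (24,19)–(14,22): clear
  edge (14,22)–(13,22): clear
  midpoint (27/2,7) outside
  → clear

BLOCKED by obstacle 1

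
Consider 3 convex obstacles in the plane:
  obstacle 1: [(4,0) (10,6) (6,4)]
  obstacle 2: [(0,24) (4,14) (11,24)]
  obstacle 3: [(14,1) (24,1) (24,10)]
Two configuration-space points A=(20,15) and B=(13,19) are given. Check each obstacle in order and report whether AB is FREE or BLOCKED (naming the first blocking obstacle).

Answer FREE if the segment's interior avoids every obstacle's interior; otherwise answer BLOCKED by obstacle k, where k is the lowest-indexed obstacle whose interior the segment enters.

FREE

Obstacle 1 [(4,0) (10,6) (6,4)]:
  edge (4,0)–(10,6): clear
  edge (10,6)–(6,4): clear
  edge (6,4)–(4,0): clear
  midpoint (33/2,17) outside
  → clear
Obstacle 2 [(0,24) (4,14) (11,24)]:
  edge (0,24)–(4,14): clear
  edge (4,14)–(11,24): clear
  edge (11,24)–(0,24): clear
  midpoint (33/2,17) outside
  → clear
Obstacle 3 [(14,1) (24,1) (24,10)]:
  edge (14,1)–(24,1): clear
  edge (24,1)–(24,10): clear
  edge (24,10)–(14,1): clear
  midpoint (33/2,17) outside
  → clear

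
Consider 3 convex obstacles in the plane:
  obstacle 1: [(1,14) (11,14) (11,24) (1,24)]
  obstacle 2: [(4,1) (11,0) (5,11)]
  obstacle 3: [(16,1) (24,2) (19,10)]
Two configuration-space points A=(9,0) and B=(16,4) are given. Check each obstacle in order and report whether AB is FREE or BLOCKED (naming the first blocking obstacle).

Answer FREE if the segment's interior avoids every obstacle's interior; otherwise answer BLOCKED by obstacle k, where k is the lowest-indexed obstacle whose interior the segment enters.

Obstacle 1 [(1,14) (11,14) (11,24) (1,24)]:
  edge (1,14)–(11,14): clear
  edge (11,14)–(11,24): clear
  edge (11,24)–(1,24): clear
  edge (1,24)–(1,14): clear
  midpoint (25/2,2) outside
  → clear
Obstacle 2 [(4,1) (11,0) (5,11)]:
  edge (4,1)–(11,0): crosses AB
  edge (11,0)–(5,11): crosses AB
  edge (5,11)–(4,1): clear
  → BLOCKED
Obstacle 3 [(16,1) (24,2) (19,10)]:
  edge (16,1)–(24,2): clear
  edge (24,2)–(19,10): clear
  edge (19,10)–(16,1): clear
  midpoint (25/2,2) outside
  → clear

BLOCKED by obstacle 2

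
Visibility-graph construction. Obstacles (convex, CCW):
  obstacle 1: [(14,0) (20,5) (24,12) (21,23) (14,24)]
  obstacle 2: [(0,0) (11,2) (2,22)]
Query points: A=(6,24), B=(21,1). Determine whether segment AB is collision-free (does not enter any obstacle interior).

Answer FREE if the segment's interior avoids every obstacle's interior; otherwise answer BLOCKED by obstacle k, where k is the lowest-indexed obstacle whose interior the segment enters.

BLOCKED by obstacle 1

Obstacle 1 [(14,0) (20,5) (24,12) (21,23) (14,24)]:
  edge (14,0)–(20,5): crosses AB
  edge (20,5)–(24,12): clear
  edge (24,12)–(21,23): clear
  edge (21,23)–(14,24): clear
  edge (14,24)–(14,0): crosses AB
  → BLOCKED
Obstacle 2 [(0,0) (11,2) (2,22)]:
  edge (0,0)–(11,2): clear
  edge (11,2)–(2,22): clear
  edge (2,22)–(0,0): clear
  midpoint (27/2,25/2) outside
  → clear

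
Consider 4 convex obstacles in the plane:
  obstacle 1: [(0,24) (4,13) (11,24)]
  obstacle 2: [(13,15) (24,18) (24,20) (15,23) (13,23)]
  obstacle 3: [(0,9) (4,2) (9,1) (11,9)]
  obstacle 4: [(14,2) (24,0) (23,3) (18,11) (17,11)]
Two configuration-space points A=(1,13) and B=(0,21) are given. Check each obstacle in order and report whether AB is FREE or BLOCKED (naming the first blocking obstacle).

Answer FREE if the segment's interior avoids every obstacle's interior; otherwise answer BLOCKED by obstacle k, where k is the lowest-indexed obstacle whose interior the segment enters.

Obstacle 1 [(0,24) (4,13) (11,24)]:
  edge (0,24)–(4,13): clear
  edge (4,13)–(11,24): clear
  edge (11,24)–(0,24): clear
  midpoint (1/2,17) outside
  → clear
Obstacle 2 [(13,15) (24,18) (24,20) (15,23) (13,23)]:
  edge (13,15)–(24,18): clear
  edge (24,18)–(24,20): clear
  edge (24,20)–(15,23): clear
  edge (15,23)–(13,23): clear
  edge (13,23)–(13,15): clear
  midpoint (1/2,17) outside
  → clear
Obstacle 3 [(0,9) (4,2) (9,1) (11,9)]:
  edge (0,9)–(4,2): clear
  edge (4,2)–(9,1): clear
  edge (9,1)–(11,9): clear
  edge (11,9)–(0,9): clear
  midpoint (1/2,17) outside
  → clear
Obstacle 4 [(14,2) (24,0) (23,3) (18,11) (17,11)]:
  edge (14,2)–(24,0): clear
  edge (24,0)–(23,3): clear
  edge (23,3)–(18,11): clear
  edge (18,11)–(17,11): clear
  edge (17,11)–(14,2): clear
  midpoint (1/2,17) outside
  → clear

FREE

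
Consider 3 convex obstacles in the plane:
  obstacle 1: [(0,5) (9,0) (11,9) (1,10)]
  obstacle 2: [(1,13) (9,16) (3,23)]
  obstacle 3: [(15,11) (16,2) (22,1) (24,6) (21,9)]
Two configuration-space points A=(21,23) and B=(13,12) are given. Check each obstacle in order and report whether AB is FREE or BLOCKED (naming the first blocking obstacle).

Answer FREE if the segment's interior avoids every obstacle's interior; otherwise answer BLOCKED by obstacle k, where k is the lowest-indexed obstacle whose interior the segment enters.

Obstacle 1 [(0,5) (9,0) (11,9) (1,10)]:
  edge (0,5)–(9,0): clear
  edge (9,0)–(11,9): clear
  edge (11,9)–(1,10): clear
  edge (1,10)–(0,5): clear
  midpoint (17,35/2) outside
  → clear
Obstacle 2 [(1,13) (9,16) (3,23)]:
  edge (1,13)–(9,16): clear
  edge (9,16)–(3,23): clear
  edge (3,23)–(1,13): clear
  midpoint (17,35/2) outside
  → clear
Obstacle 3 [(15,11) (16,2) (22,1) (24,6) (21,9)]:
  edge (15,11)–(16,2): clear
  edge (16,2)–(22,1): clear
  edge (22,1)–(24,6): clear
  edge (24,6)–(21,9): clear
  edge (21,9)–(15,11): clear
  midpoint (17,35/2) outside
  → clear

FREE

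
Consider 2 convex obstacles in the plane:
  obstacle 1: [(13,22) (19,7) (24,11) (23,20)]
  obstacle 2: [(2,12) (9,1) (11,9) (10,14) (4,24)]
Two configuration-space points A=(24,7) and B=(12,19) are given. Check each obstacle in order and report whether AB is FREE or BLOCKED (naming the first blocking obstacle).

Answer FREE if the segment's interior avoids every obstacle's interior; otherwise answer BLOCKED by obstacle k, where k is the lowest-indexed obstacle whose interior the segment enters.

Obstacle 1 [(13,22) (19,7) (24,11) (23,20)]:
  edge (13,22)–(19,7): crosses AB
  edge (19,7)–(24,11): crosses AB
  edge (24,11)–(23,20): clear
  edge (23,20)–(13,22): clear
  → BLOCKED
Obstacle 2 [(2,12) (9,1) (11,9) (10,14) (4,24)]:
  edge (2,12)–(9,1): clear
  edge (9,1)–(11,9): clear
  edge (11,9)–(10,14): clear
  edge (10,14)–(4,24): clear
  edge (4,24)–(2,12): clear
  midpoint (18,13) outside
  → clear

BLOCKED by obstacle 1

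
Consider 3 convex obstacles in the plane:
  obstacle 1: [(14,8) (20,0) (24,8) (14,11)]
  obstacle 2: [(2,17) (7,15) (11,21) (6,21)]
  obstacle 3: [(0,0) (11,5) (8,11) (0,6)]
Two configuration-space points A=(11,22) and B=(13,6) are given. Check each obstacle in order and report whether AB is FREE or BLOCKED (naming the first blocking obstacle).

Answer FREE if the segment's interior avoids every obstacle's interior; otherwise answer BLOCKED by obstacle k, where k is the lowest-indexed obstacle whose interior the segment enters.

FREE

Obstacle 1 [(14,8) (20,0) (24,8) (14,11)]:
  edge (14,8)–(20,0): clear
  edge (20,0)–(24,8): clear
  edge (24,8)–(14,11): clear
  edge (14,11)–(14,8): clear
  midpoint (12,14) outside
  → clear
Obstacle 2 [(2,17) (7,15) (11,21) (6,21)]:
  edge (2,17)–(7,15): clear
  edge (7,15)–(11,21): clear
  edge (11,21)–(6,21): clear
  edge (6,21)–(2,17): clear
  midpoint (12,14) outside
  → clear
Obstacle 3 [(0,0) (11,5) (8,11) (0,6)]:
  edge (0,0)–(11,5): clear
  edge (11,5)–(8,11): clear
  edge (8,11)–(0,6): clear
  edge (0,6)–(0,0): clear
  midpoint (12,14) outside
  → clear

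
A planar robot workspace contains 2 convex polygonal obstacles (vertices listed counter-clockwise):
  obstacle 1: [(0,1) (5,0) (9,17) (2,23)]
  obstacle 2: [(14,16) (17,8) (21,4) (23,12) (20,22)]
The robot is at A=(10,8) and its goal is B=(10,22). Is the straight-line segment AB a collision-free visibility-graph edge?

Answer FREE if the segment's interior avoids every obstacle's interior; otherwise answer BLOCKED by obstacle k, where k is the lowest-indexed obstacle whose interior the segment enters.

FREE

Obstacle 1 [(0,1) (5,0) (9,17) (2,23)]:
  edge (0,1)–(5,0): clear
  edge (5,0)–(9,17): clear
  edge (9,17)–(2,23): clear
  edge (2,23)–(0,1): clear
  midpoint (10,15) outside
  → clear
Obstacle 2 [(14,16) (17,8) (21,4) (23,12) (20,22)]:
  edge (14,16)–(17,8): clear
  edge (17,8)–(21,4): clear
  edge (21,4)–(23,12): clear
  edge (23,12)–(20,22): clear
  edge (20,22)–(14,16): clear
  midpoint (10,15) outside
  → clear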